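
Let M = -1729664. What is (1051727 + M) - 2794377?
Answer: -3472314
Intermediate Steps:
(1051727 + M) - 2794377 = (1051727 - 1729664) - 2794377 = -677937 - 2794377 = -3472314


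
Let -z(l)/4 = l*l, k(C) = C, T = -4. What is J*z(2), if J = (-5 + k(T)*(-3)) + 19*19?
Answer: -5888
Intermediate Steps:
z(l) = -4*l² (z(l) = -4*l*l = -4*l²)
J = 368 (J = (-5 - 4*(-3)) + 19*19 = (-5 + 12) + 361 = 7 + 361 = 368)
J*z(2) = 368*(-4*2²) = 368*(-4*4) = 368*(-16) = -5888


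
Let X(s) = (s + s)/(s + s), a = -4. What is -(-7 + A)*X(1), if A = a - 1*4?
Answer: 15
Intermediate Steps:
A = -8 (A = -4 - 1*4 = -4 - 4 = -8)
X(s) = 1 (X(s) = (2*s)/((2*s)) = (2*s)*(1/(2*s)) = 1)
-(-7 + A)*X(1) = -(-7 - 8) = -(-15) = -1*(-15) = 15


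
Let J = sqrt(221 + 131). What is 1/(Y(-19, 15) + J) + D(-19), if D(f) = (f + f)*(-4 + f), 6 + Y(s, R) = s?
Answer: 238577/273 - 4*sqrt(22)/273 ≈ 873.84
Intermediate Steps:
Y(s, R) = -6 + s
D(f) = 2*f*(-4 + f) (D(f) = (2*f)*(-4 + f) = 2*f*(-4 + f))
J = 4*sqrt(22) (J = sqrt(352) = 4*sqrt(22) ≈ 18.762)
1/(Y(-19, 15) + J) + D(-19) = 1/((-6 - 19) + 4*sqrt(22)) + 2*(-19)*(-4 - 19) = 1/(-25 + 4*sqrt(22)) + 2*(-19)*(-23) = 1/(-25 + 4*sqrt(22)) + 874 = 874 + 1/(-25 + 4*sqrt(22))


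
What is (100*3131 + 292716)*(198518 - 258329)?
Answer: -36234460776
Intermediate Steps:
(100*3131 + 292716)*(198518 - 258329) = (313100 + 292716)*(-59811) = 605816*(-59811) = -36234460776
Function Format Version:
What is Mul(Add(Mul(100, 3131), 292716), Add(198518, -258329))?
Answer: -36234460776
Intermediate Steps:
Mul(Add(Mul(100, 3131), 292716), Add(198518, -258329)) = Mul(Add(313100, 292716), -59811) = Mul(605816, -59811) = -36234460776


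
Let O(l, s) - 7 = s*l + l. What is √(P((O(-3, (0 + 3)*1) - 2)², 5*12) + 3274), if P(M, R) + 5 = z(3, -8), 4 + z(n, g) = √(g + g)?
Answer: √(3265 + 4*I) ≈ 57.14 + 0.035*I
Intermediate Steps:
O(l, s) = 7 + l + l*s (O(l, s) = 7 + (s*l + l) = 7 + (l*s + l) = 7 + (l + l*s) = 7 + l + l*s)
z(n, g) = -4 + √2*√g (z(n, g) = -4 + √(g + g) = -4 + √(2*g) = -4 + √2*√g)
P(M, R) = -9 + 4*I (P(M, R) = -5 + (-4 + √2*√(-8)) = -5 + (-4 + √2*(2*I*√2)) = -5 + (-4 + 4*I) = -9 + 4*I)
√(P((O(-3, (0 + 3)*1) - 2)², 5*12) + 3274) = √((-9 + 4*I) + 3274) = √(3265 + 4*I)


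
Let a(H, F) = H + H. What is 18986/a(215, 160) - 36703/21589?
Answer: 197053232/4641635 ≈ 42.453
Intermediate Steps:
a(H, F) = 2*H
18986/a(215, 160) - 36703/21589 = 18986/((2*215)) - 36703/21589 = 18986/430 - 36703*1/21589 = 18986*(1/430) - 36703/21589 = 9493/215 - 36703/21589 = 197053232/4641635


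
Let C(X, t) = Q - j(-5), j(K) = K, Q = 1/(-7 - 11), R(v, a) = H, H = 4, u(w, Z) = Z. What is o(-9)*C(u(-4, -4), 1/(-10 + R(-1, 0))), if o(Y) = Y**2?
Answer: 801/2 ≈ 400.50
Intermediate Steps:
R(v, a) = 4
Q = -1/18 (Q = 1/(-18) = -1/18 ≈ -0.055556)
C(X, t) = 89/18 (C(X, t) = -1/18 - 1*(-5) = -1/18 + 5 = 89/18)
o(-9)*C(u(-4, -4), 1/(-10 + R(-1, 0))) = (-9)**2*(89/18) = 81*(89/18) = 801/2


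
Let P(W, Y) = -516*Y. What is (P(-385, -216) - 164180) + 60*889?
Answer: 616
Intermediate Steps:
(P(-385, -216) - 164180) + 60*889 = (-516*(-216) - 164180) + 60*889 = (111456 - 164180) + 53340 = -52724 + 53340 = 616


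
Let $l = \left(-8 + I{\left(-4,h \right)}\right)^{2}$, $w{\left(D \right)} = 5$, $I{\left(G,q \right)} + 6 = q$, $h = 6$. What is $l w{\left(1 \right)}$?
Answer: $320$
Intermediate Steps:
$I{\left(G,q \right)} = -6 + q$
$l = 64$ ($l = \left(-8 + \left(-6 + 6\right)\right)^{2} = \left(-8 + 0\right)^{2} = \left(-8\right)^{2} = 64$)
$l w{\left(1 \right)} = 64 \cdot 5 = 320$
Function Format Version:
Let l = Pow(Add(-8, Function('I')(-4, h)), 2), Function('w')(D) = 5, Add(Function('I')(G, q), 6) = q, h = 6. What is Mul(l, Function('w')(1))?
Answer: 320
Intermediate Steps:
Function('I')(G, q) = Add(-6, q)
l = 64 (l = Pow(Add(-8, Add(-6, 6)), 2) = Pow(Add(-8, 0), 2) = Pow(-8, 2) = 64)
Mul(l, Function('w')(1)) = Mul(64, 5) = 320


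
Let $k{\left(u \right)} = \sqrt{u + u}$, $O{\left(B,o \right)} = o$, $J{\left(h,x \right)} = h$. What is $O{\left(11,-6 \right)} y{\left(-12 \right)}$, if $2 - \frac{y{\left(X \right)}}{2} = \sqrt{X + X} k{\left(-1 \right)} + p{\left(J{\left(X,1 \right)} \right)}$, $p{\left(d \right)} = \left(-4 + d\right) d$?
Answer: $2280 - 48 \sqrt{3} \approx 2196.9$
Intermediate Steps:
$p{\left(d \right)} = d \left(-4 + d\right)$
$k{\left(u \right)} = \sqrt{2} \sqrt{u}$ ($k{\left(u \right)} = \sqrt{2 u} = \sqrt{2} \sqrt{u}$)
$y{\left(X \right)} = 4 - 4 i \sqrt{X} - 2 X \left(-4 + X\right)$ ($y{\left(X \right)} = 4 - 2 \left(\sqrt{X + X} \sqrt{2} \sqrt{-1} + X \left(-4 + X\right)\right) = 4 - 2 \left(\sqrt{2 X} \sqrt{2} i + X \left(-4 + X\right)\right) = 4 - 2 \left(\sqrt{2} \sqrt{X} i \sqrt{2} + X \left(-4 + X\right)\right) = 4 - 2 \left(2 i \sqrt{X} + X \left(-4 + X\right)\right) = 4 - 2 \left(X \left(-4 + X\right) + 2 i \sqrt{X}\right) = 4 - \left(2 X \left(-4 + X\right) + 4 i \sqrt{X}\right) = 4 - 4 i \sqrt{X} - 2 X \left(-4 + X\right)$)
$O{\left(11,-6 \right)} y{\left(-12 \right)} = - 6 \left(4 - 4 i \sqrt{-12} - - 24 \left(-4 - 12\right)\right) = - 6 \left(4 - 4 i 2 i \sqrt{3} - \left(-24\right) \left(-16\right)\right) = - 6 \left(4 + 8 \sqrt{3} - 384\right) = - 6 \left(-380 + 8 \sqrt{3}\right) = 2280 - 48 \sqrt{3}$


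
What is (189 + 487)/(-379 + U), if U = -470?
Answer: -676/849 ≈ -0.79623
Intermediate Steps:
(189 + 487)/(-379 + U) = (189 + 487)/(-379 - 470) = 676/(-849) = 676*(-1/849) = -676/849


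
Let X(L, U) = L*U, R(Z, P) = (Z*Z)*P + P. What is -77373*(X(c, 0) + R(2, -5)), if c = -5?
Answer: 1934325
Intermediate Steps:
R(Z, P) = P + P*Z² (R(Z, P) = Z²*P + P = P*Z² + P = P + P*Z²)
-77373*(X(c, 0) + R(2, -5)) = -77373*(-5*0 - 5*(1 + 2²)) = -77373*(0 - 5*(1 + 4)) = -77373*(0 - 5*5) = -77373*(0 - 25) = -77373*(-25) = 1934325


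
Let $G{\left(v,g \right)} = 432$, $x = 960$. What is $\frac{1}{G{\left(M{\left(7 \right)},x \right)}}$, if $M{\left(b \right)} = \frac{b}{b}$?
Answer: $\frac{1}{432} \approx 0.0023148$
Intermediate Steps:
$M{\left(b \right)} = 1$
$\frac{1}{G{\left(M{\left(7 \right)},x \right)}} = \frac{1}{432}$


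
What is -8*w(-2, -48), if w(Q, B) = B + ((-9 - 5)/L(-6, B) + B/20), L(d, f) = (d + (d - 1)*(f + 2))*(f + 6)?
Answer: 477782/1185 ≈ 403.19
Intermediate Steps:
L(d, f) = (6 + f)*(d + (-1 + d)*(2 + f)) (L(d, f) = (d + (-1 + d)*(2 + f))*(6 + f) = (6 + f)*(d + (-1 + d)*(2 + f)))
w(Q, B) = -14/(-120 - 62*B - 7*B²) + 21*B/20 (w(Q, B) = B + ((-9 - 5)/(-12 - B² - 8*B + 18*(-6) - 6*B² + 9*(-6)*B) + B/20) = B + (-14/(-12 - B² - 8*B - 108 - 6*B² - 54*B) + B*(1/20)) = B + (-14/(-120 - 62*B - 7*B²) + B/20) = -14/(-120 - 62*B - 7*B²) + 21*B/20)
-8*w(-2, -48) = -14*(40 + 3*(-48)*(120 + 7*(-48)² + 62*(-48)))/(5*(120 + 7*(-48)² + 62*(-48))) = -14*(40 + 3*(-48)*(120 + 7*2304 - 2976))/(5*(120 + 7*2304 - 2976)) = -14*(40 + 3*(-48)*(120 + 16128 - 2976))/(5*(120 + 16128 - 2976)) = -14*(40 + 3*(-48)*13272)/(5*13272) = -14*(40 - 1911168)/(5*13272) = -14*(-1911128)/(5*13272) = -8*(-238891/4740) = 477782/1185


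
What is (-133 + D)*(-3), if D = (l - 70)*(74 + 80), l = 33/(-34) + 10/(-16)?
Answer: 2276379/68 ≈ 33476.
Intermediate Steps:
l = -217/136 (l = 33*(-1/34) + 10*(-1/16) = -33/34 - 5/8 = -217/136 ≈ -1.5956)
D = -749749/68 (D = (-217/136 - 70)*(74 + 80) = -9737/136*154 = -749749/68 ≈ -11026.)
(-133 + D)*(-3) = (-133 - 749749/68)*(-3) = -758793/68*(-3) = 2276379/68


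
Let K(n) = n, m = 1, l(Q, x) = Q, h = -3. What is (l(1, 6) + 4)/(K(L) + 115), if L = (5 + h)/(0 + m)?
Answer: 5/117 ≈ 0.042735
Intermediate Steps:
L = 2 (L = (5 - 3)/(0 + 1) = 2/1 = 2*1 = 2)
(l(1, 6) + 4)/(K(L) + 115) = (1 + 4)/(2 + 115) = 5/117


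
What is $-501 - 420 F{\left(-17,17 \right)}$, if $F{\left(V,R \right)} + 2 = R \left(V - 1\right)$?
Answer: $128859$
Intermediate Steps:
$F{\left(V,R \right)} = -2 + R \left(-1 + V\right)$ ($F{\left(V,R \right)} = -2 + R \left(V - 1\right) = -2 + R \left(-1 + V\right)$)
$-501 - 420 F{\left(-17,17 \right)} = -501 - 420 \left(-2 - 17 + 17 \left(-17\right)\right) = -501 - 420 \left(-2 - 17 - 289\right) = -501 - -129360 = -501 + 129360 = 128859$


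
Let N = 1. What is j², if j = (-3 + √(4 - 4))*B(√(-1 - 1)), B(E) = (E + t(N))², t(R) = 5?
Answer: 2961 + 4140*I*√2 ≈ 2961.0 + 5854.8*I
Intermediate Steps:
B(E) = (5 + E)² (B(E) = (E + 5)² = (5 + E)²)
j = -3*(5 + I*√2)² (j = (-3 + √(4 - 4))*(5 + √(-1 - 1))² = (-3 + √0)*(5 + √(-2))² = (-3 + 0)*(5 + I*√2)² = -3*(5 + I*√2)² ≈ -69.0 - 42.426*I)
j² = (-69 - 30*I*√2)²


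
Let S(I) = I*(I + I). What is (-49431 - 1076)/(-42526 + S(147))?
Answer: -50507/692 ≈ -72.987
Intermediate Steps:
S(I) = 2*I² (S(I) = I*(2*I) = 2*I²)
(-49431 - 1076)/(-42526 + S(147)) = (-49431 - 1076)/(-42526 + 2*147²) = -50507/(-42526 + 2*21609) = -50507/(-42526 + 43218) = -50507/692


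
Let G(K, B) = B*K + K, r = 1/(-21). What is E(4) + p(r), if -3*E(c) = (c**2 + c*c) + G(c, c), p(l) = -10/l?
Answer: 578/3 ≈ 192.67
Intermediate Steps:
r = -1/21 ≈ -0.047619
G(K, B) = K + B*K
E(c) = -2*c**2/3 - c*(1 + c)/3 (E(c) = -((c**2 + c*c) + c*(1 + c))/3 = -((c**2 + c**2) + c*(1 + c))/3 = -(2*c**2 + c*(1 + c))/3 = -2*c**2/3 - c*(1 + c)/3)
E(4) + p(r) = -1*4*(1/3 + 4) - 10/(-1/21) = -1*4*13/3 - 10*(-21) = -52/3 + 210 = 578/3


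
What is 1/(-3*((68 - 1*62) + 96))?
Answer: -1/306 ≈ -0.0032680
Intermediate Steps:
1/(-3*((68 - 1*62) + 96)) = 1/(-3*((68 - 62) + 96)) = 1/(-3*(6 + 96)) = 1/(-3*102) = 1/(-306) = -1/306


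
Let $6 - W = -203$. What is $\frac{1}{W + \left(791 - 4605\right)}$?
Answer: $- \frac{1}{3605} \approx -0.00027739$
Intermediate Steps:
$W = 209$ ($W = 6 - -203 = 6 + 203 = 209$)
$\frac{1}{W + \left(791 - 4605\right)} = \frac{1}{209 + \left(791 - 4605\right)} = \frac{1}{209 - 3814} = \frac{1}{-3605} = - \frac{1}{3605}$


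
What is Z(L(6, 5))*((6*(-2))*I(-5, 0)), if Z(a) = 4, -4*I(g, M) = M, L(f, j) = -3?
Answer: 0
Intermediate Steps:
I(g, M) = -M/4
Z(L(6, 5))*((6*(-2))*I(-5, 0)) = 4*((6*(-2))*(-1/4*0)) = 4*(-12*0) = 4*0 = 0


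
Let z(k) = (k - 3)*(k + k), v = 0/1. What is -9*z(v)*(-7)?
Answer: 0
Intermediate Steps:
v = 0 (v = 0*1 = 0)
z(k) = 2*k*(-3 + k) (z(k) = (-3 + k)*(2*k) = 2*k*(-3 + k))
-9*z(v)*(-7) = -18*0*(-3 + 0)*(-7) = -18*0*(-3)*(-7) = -9*0*(-7) = 0*(-7) = 0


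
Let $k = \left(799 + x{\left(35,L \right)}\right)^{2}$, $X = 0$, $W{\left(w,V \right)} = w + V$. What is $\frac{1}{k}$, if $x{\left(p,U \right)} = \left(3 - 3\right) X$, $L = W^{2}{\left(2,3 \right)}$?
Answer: $\frac{1}{638401} \approx 1.5664 \cdot 10^{-6}$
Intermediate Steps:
$W{\left(w,V \right)} = V + w$
$L = 25$ ($L = \left(3 + 2\right)^{2} = 5^{2} = 25$)
$x{\left(p,U \right)} = 0$ ($x{\left(p,U \right)} = \left(3 - 3\right) 0 = 0 \cdot 0 = 0$)
$k = 638401$ ($k = \left(799 + 0\right)^{2} = 799^{2} = 638401$)
$\frac{1}{k} = \frac{1}{638401}$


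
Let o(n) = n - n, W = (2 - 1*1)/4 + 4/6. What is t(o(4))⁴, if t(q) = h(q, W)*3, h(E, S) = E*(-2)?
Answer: 0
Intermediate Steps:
W = 11/12 (W = (2 - 1)*(¼) + 4*(⅙) = 1*(¼) + ⅔ = ¼ + ⅔ = 11/12 ≈ 0.91667)
h(E, S) = -2*E
o(n) = 0
t(q) = -6*q (t(q) = -2*q*3 = -6*q)
t(o(4))⁴ = (-6*0)⁴ = 0⁴ = 0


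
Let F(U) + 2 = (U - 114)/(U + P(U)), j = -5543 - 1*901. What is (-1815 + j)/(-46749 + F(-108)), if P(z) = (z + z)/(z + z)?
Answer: 883713/5002135 ≈ 0.17667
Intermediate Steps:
j = -6444 (j = -5543 - 901 = -6444)
P(z) = 1 (P(z) = (2*z)/((2*z)) = (2*z)*(1/(2*z)) = 1)
F(U) = -2 + (-114 + U)/(1 + U) (F(U) = -2 + (U - 114)/(U + 1) = -2 + (-114 + U)/(1 + U))
(-1815 + j)/(-46749 + F(-108)) = (-1815 - 6444)/(-46749 + (-116 - 1*(-108))/(1 - 108)) = -8259/(-46749 + (-116 + 108)/(-107)) = -8259/(-46749 - 1/107*(-8)) = -8259/(-46749 + 8/107) = -8259/(-5002135/107) = -8259*(-107/5002135) = 883713/5002135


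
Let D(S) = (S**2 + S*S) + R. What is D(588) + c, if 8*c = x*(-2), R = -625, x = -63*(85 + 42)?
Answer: 2771453/4 ≈ 6.9286e+5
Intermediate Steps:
x = -8001 (x = -63*127 = -8001)
c = 8001/4 (c = (-8001*(-2))/8 = (1/8)*16002 = 8001/4 ≈ 2000.3)
D(S) = -625 + 2*S**2 (D(S) = (S**2 + S*S) - 625 = (S**2 + S**2) - 625 = 2*S**2 - 625 = -625 + 2*S**2)
D(588) + c = (-625 + 2*588**2) + 8001/4 = (-625 + 2*345744) + 8001/4 = (-625 + 691488) + 8001/4 = 690863 + 8001/4 = 2771453/4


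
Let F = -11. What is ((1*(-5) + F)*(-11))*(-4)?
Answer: -704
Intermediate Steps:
((1*(-5) + F)*(-11))*(-4) = ((1*(-5) - 11)*(-11))*(-4) = ((-5 - 11)*(-11))*(-4) = -16*(-11)*(-4) = 176*(-4) = -704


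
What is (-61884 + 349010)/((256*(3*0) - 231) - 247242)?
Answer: -287126/247473 ≈ -1.1602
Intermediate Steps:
(-61884 + 349010)/((256*(3*0) - 231) - 247242) = 287126/((256*0 - 231) - 247242) = 287126/((0 - 231) - 247242) = 287126/(-231 - 247242) = 287126/(-247473) = 287126*(-1/247473) = -287126/247473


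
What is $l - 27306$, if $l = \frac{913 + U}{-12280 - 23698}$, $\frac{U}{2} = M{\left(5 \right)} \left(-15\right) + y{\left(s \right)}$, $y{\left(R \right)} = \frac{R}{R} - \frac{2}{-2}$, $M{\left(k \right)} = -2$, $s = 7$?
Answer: $- \frac{982416245}{35978} \approx -27306.0$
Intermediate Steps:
$y{\left(R \right)} = 2$ ($y{\left(R \right)} = 1 - -1 = 1 + 1 = 2$)
$U = 64$ ($U = 2 \left(\left(-2\right) \left(-15\right) + 2\right) = 2 \left(30 + 2\right) = 2 \cdot 32 = 64$)
$l = - \frac{977}{35978}$ ($l = \frac{913 + 64}{-12280 - 23698} = \frac{977}{-35978} = 977 \left(- \frac{1}{35978}\right) = - \frac{977}{35978} \approx -0.027155$)
$l - 27306 = - \frac{977}{35978} - 27306 = - \frac{982416245}{35978}$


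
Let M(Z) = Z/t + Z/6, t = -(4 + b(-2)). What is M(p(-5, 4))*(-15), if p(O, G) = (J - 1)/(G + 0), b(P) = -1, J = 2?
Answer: 5/8 ≈ 0.62500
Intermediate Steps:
t = -3 (t = -(4 - 1) = -1*3 = -3)
p(O, G) = 1/G (p(O, G) = (2 - 1)/(G + 0) = 1/G)
M(Z) = -Z/6 (M(Z) = Z/(-3) + Z/6 = Z*(-⅓) + Z*(⅙) = -Z/3 + Z/6 = -Z/6)
M(p(-5, 4))*(-15) = -⅙/4*(-15) = -⅙*¼*(-15) = -1/24*(-15) = 5/8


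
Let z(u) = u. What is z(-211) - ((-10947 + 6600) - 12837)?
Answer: 16973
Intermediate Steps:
z(-211) - ((-10947 + 6600) - 12837) = -211 - ((-10947 + 6600) - 12837) = -211 - (-4347 - 12837) = -211 - 1*(-17184) = -211 + 17184 = 16973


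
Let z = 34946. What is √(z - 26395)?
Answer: √8551 ≈ 92.472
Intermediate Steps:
√(z - 26395) = √(34946 - 26395) = √8551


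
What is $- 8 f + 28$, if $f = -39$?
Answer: $340$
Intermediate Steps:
$- 8 f + 28 = \left(-8\right) \left(-39\right) + 28 = 312 + 28 = 340$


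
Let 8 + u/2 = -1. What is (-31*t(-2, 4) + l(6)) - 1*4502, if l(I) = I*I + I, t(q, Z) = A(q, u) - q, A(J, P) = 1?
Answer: -4553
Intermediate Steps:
u = -18 (u = -16 + 2*(-1) = -16 - 2 = -18)
t(q, Z) = 1 - q
l(I) = I + I**2 (l(I) = I**2 + I = I + I**2)
(-31*t(-2, 4) + l(6)) - 1*4502 = (-31*(1 - 1*(-2)) + 6*(1 + 6)) - 1*4502 = (-31*(1 + 2) + 6*7) - 4502 = (-31*3 + 42) - 4502 = (-93 + 42) - 4502 = -51 - 4502 = -4553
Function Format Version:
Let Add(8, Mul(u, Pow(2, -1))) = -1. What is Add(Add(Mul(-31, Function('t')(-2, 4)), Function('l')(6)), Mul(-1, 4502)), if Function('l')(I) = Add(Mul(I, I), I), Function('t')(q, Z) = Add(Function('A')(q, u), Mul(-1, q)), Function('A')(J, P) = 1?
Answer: -4553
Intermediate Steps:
u = -18 (u = Add(-16, Mul(2, -1)) = Add(-16, -2) = -18)
Function('t')(q, Z) = Add(1, Mul(-1, q))
Function('l')(I) = Add(I, Pow(I, 2)) (Function('l')(I) = Add(Pow(I, 2), I) = Add(I, Pow(I, 2)))
Add(Add(Mul(-31, Function('t')(-2, 4)), Function('l')(6)), Mul(-1, 4502)) = Add(Add(Mul(-31, Add(1, Mul(-1, -2))), Mul(6, Add(1, 6))), Mul(-1, 4502)) = Add(Add(Mul(-31, Add(1, 2)), Mul(6, 7)), -4502) = Add(Add(Mul(-31, 3), 42), -4502) = Add(Add(-93, 42), -4502) = Add(-51, -4502) = -4553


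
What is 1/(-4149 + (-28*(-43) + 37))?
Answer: -1/2908 ≈ -0.00034388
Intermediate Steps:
1/(-4149 + (-28*(-43) + 37)) = 1/(-4149 + (1204 + 37)) = 1/(-4149 + 1241) = 1/(-2908) = -1/2908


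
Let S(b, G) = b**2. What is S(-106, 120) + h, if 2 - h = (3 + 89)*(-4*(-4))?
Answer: 9766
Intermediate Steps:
h = -1470 (h = 2 - (3 + 89)*(-4*(-4)) = 2 - 92*16 = 2 - 1*1472 = 2 - 1472 = -1470)
S(-106, 120) + h = (-106)**2 - 1470 = 11236 - 1470 = 9766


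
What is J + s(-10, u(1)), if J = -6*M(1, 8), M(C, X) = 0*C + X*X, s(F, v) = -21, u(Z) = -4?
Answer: -405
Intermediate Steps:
M(C, X) = X² (M(C, X) = 0 + X² = X²)
J = -384 (J = -6*8² = -6*64 = -384)
J + s(-10, u(1)) = -384 - 21 = -405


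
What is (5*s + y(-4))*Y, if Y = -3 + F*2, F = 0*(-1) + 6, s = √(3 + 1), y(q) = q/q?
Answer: 99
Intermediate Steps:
y(q) = 1
s = 2 (s = √4 = 2)
F = 6 (F = 0 + 6 = 6)
Y = 9 (Y = -3 + 6*2 = -3 + 12 = 9)
(5*s + y(-4))*Y = (5*2 + 1)*9 = (10 + 1)*9 = 11*9 = 99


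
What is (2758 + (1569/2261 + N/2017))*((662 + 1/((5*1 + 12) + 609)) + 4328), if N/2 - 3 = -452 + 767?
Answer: 39303808633890015/2854833562 ≈ 1.3767e+7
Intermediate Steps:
N = 636 (N = 6 + 2*(-452 + 767) = 6 + 2*315 = 6 + 630 = 636)
(2758 + (1569/2261 + N/2017))*((662 + 1/((5*1 + 12) + 609)) + 4328) = (2758 + (1569/2261 + 636/2017))*((662 + 1/((5*1 + 12) + 609)) + 4328) = (2758 + (1569*(1/2261) + 636*(1/2017)))*((662 + 1/((5 + 12) + 609)) + 4328) = (2758 + (1569/2261 + 636/2017))*((662 + 1/(17 + 609)) + 4328) = (2758 + 4602669/4560437)*((662 + 1/626) + 4328) = 12582287915*((662 + 1/626) + 4328)/4560437 = 12582287915*(414413/626 + 4328)/4560437 = (12582287915/4560437)*(3123741/626) = 39303808633890015/2854833562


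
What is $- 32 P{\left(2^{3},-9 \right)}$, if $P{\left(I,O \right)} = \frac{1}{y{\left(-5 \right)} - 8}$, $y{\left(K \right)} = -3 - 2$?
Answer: $\frac{32}{13} \approx 2.4615$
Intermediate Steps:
$y{\left(K \right)} = -5$
$P{\left(I,O \right)} = - \frac{1}{13}$ ($P{\left(I,O \right)} = \frac{1}{-5 - 8} = \frac{1}{-13} = - \frac{1}{13}$)
$- 32 P{\left(2^{3},-9 \right)} = \left(-32\right) \left(- \frac{1}{13}\right) = \frac{32}{13}$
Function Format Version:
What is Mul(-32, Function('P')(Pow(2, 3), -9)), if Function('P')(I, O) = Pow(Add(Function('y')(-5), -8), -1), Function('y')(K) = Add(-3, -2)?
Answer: Rational(32, 13) ≈ 2.4615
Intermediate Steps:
Function('y')(K) = -5
Function('P')(I, O) = Rational(-1, 13) (Function('P')(I, O) = Pow(Add(-5, -8), -1) = Pow(-13, -1) = Rational(-1, 13))
Mul(-32, Function('P')(Pow(2, 3), -9)) = Mul(-32, Rational(-1, 13)) = Rational(32, 13)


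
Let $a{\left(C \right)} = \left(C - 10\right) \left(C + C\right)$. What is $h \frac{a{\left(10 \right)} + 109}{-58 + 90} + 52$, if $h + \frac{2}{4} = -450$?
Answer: $- \frac{94881}{64} \approx -1482.5$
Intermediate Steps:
$h = - \frac{901}{2}$ ($h = - \frac{1}{2} - 450 = - \frac{901}{2} \approx -450.5$)
$a{\left(C \right)} = 2 C \left(-10 + C\right)$ ($a{\left(C \right)} = \left(-10 + C\right) 2 C = 2 C \left(-10 + C\right)$)
$h \frac{a{\left(10 \right)} + 109}{-58 + 90} + 52 = - \frac{901 \frac{2 \cdot 10 \left(-10 + 10\right) + 109}{-58 + 90}}{2} + 52 = - \frac{901 \frac{2 \cdot 10 \cdot 0 + 109}{32}}{2} + 52 = - \frac{901 \left(0 + 109\right) \frac{1}{32}}{2} + 52 = - \frac{901 \cdot 109 \cdot \frac{1}{32}}{2} + 52 = \left(- \frac{901}{2}\right) \frac{109}{32} + 52 = - \frac{98209}{64} + 52 = - \frac{94881}{64}$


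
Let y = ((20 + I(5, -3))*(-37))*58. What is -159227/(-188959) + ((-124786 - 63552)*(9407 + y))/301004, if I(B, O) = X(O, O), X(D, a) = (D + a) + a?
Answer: 252682106910083/28438707418 ≈ 8885.1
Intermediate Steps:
X(D, a) = D + 2*a
I(B, O) = 3*O (I(B, O) = O + 2*O = 3*O)
y = -23606 (y = ((20 + 3*(-3))*(-37))*58 = ((20 - 9)*(-37))*58 = (11*(-37))*58 = -407*58 = -23606)
-159227/(-188959) + ((-124786 - 63552)*(9407 + y))/301004 = -159227/(-188959) + ((-124786 - 63552)*(9407 - 23606))/301004 = -159227*(-1/188959) - 188338*(-14199)*(1/301004) = 159227/188959 + 2674211262*(1/301004) = 159227/188959 + 1337105631/150502 = 252682106910083/28438707418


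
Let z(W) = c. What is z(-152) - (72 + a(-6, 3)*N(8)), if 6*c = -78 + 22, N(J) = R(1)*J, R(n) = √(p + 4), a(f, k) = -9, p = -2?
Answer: -244/3 + 72*√2 ≈ 20.490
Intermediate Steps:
R(n) = √2 (R(n) = √(-2 + 4) = √2)
N(J) = J*√2 (N(J) = √2*J = J*√2)
c = -28/3 (c = (-78 + 22)/6 = (⅙)*(-56) = -28/3 ≈ -9.3333)
z(W) = -28/3
z(-152) - (72 + a(-6, 3)*N(8)) = -28/3 - (72 - 72*√2) = -28/3 + (-72 + 72*√2) = -244/3 + 72*√2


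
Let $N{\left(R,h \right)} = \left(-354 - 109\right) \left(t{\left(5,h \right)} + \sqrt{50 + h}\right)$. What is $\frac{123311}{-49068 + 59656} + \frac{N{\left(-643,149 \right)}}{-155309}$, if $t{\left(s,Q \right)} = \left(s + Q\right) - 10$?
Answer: $\frac{19857231235}{1644411692} + \frac{463 \sqrt{199}}{155309} \approx 12.118$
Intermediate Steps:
$t{\left(s,Q \right)} = -10 + Q + s$ ($t{\left(s,Q \right)} = \left(Q + s\right) - 10 = -10 + Q + s$)
$N{\left(R,h \right)} = 2315 - 463 h - 463 \sqrt{50 + h}$ ($N{\left(R,h \right)} = \left(-354 - 109\right) \left(\left(-10 + h + 5\right) + \sqrt{50 + h}\right) = - 463 \left(\left(-5 + h\right) + \sqrt{50 + h}\right) = - 463 \left(-5 + h + \sqrt{50 + h}\right) = 2315 - 463 h - 463 \sqrt{50 + h}$)
$\frac{123311}{-49068 + 59656} + \frac{N{\left(-643,149 \right)}}{-155309} = \frac{123311}{-49068 + 59656} + \frac{2315 - 68987 - 463 \sqrt{50 + 149}}{-155309} = \frac{123311}{10588} + \left(2315 - 68987 - 463 \sqrt{199}\right) \left(- \frac{1}{155309}\right) = 123311 \cdot \frac{1}{10588} + \left(-66672 - 463 \sqrt{199}\right) \left(- \frac{1}{155309}\right) = \frac{123311}{10588} + \left(\frac{66672}{155309} + \frac{463 \sqrt{199}}{155309}\right) = \frac{19857231235}{1644411692} + \frac{463 \sqrt{199}}{155309}$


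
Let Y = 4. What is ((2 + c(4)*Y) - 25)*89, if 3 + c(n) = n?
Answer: -1691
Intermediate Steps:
c(n) = -3 + n
((2 + c(4)*Y) - 25)*89 = ((2 + (-3 + 4)*4) - 25)*89 = ((2 + 1*4) - 25)*89 = ((2 + 4) - 25)*89 = (6 - 25)*89 = -19*89 = -1691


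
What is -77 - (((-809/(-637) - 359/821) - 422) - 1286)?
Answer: 852539981/522977 ≈ 1630.2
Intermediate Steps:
-77 - (((-809/(-637) - 359/821) - 422) - 1286) = -77 - (((-809*(-1/637) - 359*1/821) - 422) - 1286) = -77 - (((809/637 - 359/821) - 422) - 1286) = -77 - ((435506/522977 - 422) - 1286) = -77 - (-220260788/522977 - 1286) = -77 - 1*(-892809210/522977) = -77 + 892809210/522977 = 852539981/522977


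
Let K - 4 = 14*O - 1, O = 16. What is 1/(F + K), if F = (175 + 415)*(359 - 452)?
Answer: -1/54643 ≈ -1.8301e-5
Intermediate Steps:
F = -54870 (F = 590*(-93) = -54870)
K = 227 (K = 4 + (14*16 - 1) = 4 + (224 - 1) = 4 + 223 = 227)
1/(F + K) = 1/(-54870 + 227) = 1/(-54643) = -1/54643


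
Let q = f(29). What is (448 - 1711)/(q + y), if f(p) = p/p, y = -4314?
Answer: 1263/4313 ≈ 0.29284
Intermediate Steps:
f(p) = 1
q = 1
(448 - 1711)/(q + y) = (448 - 1711)/(1 - 4314) = -1263/(-4313) = -1263*(-1/4313) = 1263/4313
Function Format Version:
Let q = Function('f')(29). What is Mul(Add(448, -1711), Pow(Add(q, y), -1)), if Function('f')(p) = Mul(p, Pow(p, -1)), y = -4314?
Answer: Rational(1263, 4313) ≈ 0.29284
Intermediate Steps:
Function('f')(p) = 1
q = 1
Mul(Add(448, -1711), Pow(Add(q, y), -1)) = Mul(Add(448, -1711), Pow(Add(1, -4314), -1)) = Mul(-1263, Pow(-4313, -1)) = Mul(-1263, Rational(-1, 4313)) = Rational(1263, 4313)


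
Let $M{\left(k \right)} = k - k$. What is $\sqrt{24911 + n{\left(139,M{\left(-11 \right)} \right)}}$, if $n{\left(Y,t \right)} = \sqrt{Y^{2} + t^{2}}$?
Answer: $5 \sqrt{1002} \approx 158.27$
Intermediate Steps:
$M{\left(k \right)} = 0$
$\sqrt{24911 + n{\left(139,M{\left(-11 \right)} \right)}} = \sqrt{24911 + \sqrt{139^{2} + 0^{2}}} = \sqrt{24911 + \sqrt{19321 + 0}} = \sqrt{24911 + \sqrt{19321}} = \sqrt{24911 + 139} = \sqrt{25050} = 5 \sqrt{1002}$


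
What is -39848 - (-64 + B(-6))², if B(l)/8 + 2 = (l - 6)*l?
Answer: -285864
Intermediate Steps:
B(l) = -16 + 8*l*(-6 + l) (B(l) = -16 + 8*((l - 6)*l) = -16 + 8*((-6 + l)*l) = -16 + 8*(l*(-6 + l)) = -16 + 8*l*(-6 + l))
-39848 - (-64 + B(-6))² = -39848 - (-64 + (-16 - 48*(-6) + 8*(-6)²))² = -39848 - (-64 + (-16 + 288 + 8*36))² = -39848 - (-64 + (-16 + 288 + 288))² = -39848 - (-64 + 560)² = -39848 - 1*496² = -39848 - 1*246016 = -39848 - 246016 = -285864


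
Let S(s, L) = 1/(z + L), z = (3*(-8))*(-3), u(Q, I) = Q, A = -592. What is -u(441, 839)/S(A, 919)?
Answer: -437031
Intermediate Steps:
z = 72 (z = -24*(-3) = 72)
S(s, L) = 1/(72 + L)
-u(441, 839)/S(A, 919) = -441/(1/(72 + 919)) = -441/(1/991) = -441/1/991 = -441*991 = -1*437031 = -437031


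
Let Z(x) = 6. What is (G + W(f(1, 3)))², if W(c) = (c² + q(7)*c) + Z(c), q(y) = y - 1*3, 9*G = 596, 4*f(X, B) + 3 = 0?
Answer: 100982401/20736 ≈ 4869.9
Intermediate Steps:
f(X, B) = -¾ (f(X, B) = -¾ + (¼)*0 = -¾ + 0 = -¾)
G = 596/9 (G = (⅑)*596 = 596/9 ≈ 66.222)
q(y) = -3 + y (q(y) = y - 3 = -3 + y)
W(c) = 6 + c² + 4*c (W(c) = (c² + (-3 + 7)*c) + 6 = (c² + 4*c) + 6 = 6 + c² + 4*c)
(G + W(f(1, 3)))² = (596/9 + (6 + (-¾)² + 4*(-¾)))² = (596/9 + (6 + 9/16 - 3))² = (596/9 + 57/16)² = (10049/144)² = 100982401/20736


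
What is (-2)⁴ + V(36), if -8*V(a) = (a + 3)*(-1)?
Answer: 167/8 ≈ 20.875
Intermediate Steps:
V(a) = 3/8 + a/8 (V(a) = -(a + 3)*(-1)/8 = -(3 + a)*(-1)/8 = -(-3 - a)/8 = 3/8 + a/8)
(-2)⁴ + V(36) = (-2)⁴ + (3/8 + (⅛)*36) = 16 + (3/8 + 9/2) = 16 + 39/8 = 167/8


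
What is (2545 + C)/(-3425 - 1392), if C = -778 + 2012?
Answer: -3779/4817 ≈ -0.78451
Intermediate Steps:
C = 1234
(2545 + C)/(-3425 - 1392) = (2545 + 1234)/(-3425 - 1392) = 3779/(-4817) = 3779*(-1/4817) = -3779/4817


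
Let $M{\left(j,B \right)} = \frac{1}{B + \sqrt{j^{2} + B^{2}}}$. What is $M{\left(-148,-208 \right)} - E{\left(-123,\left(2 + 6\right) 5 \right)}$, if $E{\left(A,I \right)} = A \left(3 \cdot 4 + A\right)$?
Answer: $- \frac{18690944}{1369} + \frac{\sqrt{4073}}{5476} \approx -13653.0$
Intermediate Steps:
$E{\left(A,I \right)} = A \left(12 + A\right)$
$M{\left(j,B \right)} = \frac{1}{B + \sqrt{B^{2} + j^{2}}}$
$M{\left(-148,-208 \right)} - E{\left(-123,\left(2 + 6\right) 5 \right)} = \frac{1}{-208 + \sqrt{\left(-208\right)^{2} + \left(-148\right)^{2}}} - - 123 \left(12 - 123\right) = \frac{1}{-208 + \sqrt{43264 + 21904}} - \left(-123\right) \left(-111\right) = \frac{1}{-208 + \sqrt{65168}} - 13653 = \frac{1}{-208 + 4 \sqrt{4073}} - 13653 = -13653 + \frac{1}{-208 + 4 \sqrt{4073}}$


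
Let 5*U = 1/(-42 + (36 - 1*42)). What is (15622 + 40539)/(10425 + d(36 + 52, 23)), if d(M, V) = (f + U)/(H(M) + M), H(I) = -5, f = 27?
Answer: 159818160/29667497 ≈ 5.3870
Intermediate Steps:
U = -1/240 (U = 1/(5*(-42 + (36 - 1*42))) = 1/(5*(-42 + (36 - 42))) = 1/(5*(-42 - 6)) = (1/5)/(-48) = (1/5)*(-1/48) = -1/240 ≈ -0.0041667)
d(M, V) = 6479/(240*(-5 + M)) (d(M, V) = (27 - 1/240)/(-5 + M) = 6479/(240*(-5 + M)))
(15622 + 40539)/(10425 + d(36 + 52, 23)) = (15622 + 40539)/(10425 + 6479/(240*(-5 + (36 + 52)))) = 56161/(10425 + 6479/(240*(-5 + 88))) = 56161/(10425 + (6479/240)/83) = 56161/(10425 + (6479/240)*(1/83)) = 56161/(10425 + 6479/19920) = 56161/(207672479/19920) = 56161*(19920/207672479) = 159818160/29667497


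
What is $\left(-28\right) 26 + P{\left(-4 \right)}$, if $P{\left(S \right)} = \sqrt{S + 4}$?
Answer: $-728$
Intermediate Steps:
$P{\left(S \right)} = \sqrt{4 + S}$
$\left(-28\right) 26 + P{\left(-4 \right)} = \left(-28\right) 26 + \sqrt{4 - 4} = -728 + \sqrt{0} = -728 + 0 = -728$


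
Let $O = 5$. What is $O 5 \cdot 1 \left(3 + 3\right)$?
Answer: $150$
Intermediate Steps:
$O 5 \cdot 1 \left(3 + 3\right) = 5 \cdot 5 \cdot 1 \left(3 + 3\right) = 25 \cdot 1 \cdot 6 = 25 \cdot 6 = 150$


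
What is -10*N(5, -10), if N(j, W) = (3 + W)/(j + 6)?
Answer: 70/11 ≈ 6.3636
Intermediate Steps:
N(j, W) = (3 + W)/(6 + j)
-10*N(5, -10) = -10*(3 - 10)/(6 + 5) = -10*(-7)/11 = -10*(-7/11) = 70/11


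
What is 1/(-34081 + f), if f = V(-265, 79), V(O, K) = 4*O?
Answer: -1/35141 ≈ -2.8457e-5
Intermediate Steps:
f = -1060 (f = 4*(-265) = -1060)
1/(-34081 + f) = 1/(-34081 - 1060) = 1/(-35141) = -1/35141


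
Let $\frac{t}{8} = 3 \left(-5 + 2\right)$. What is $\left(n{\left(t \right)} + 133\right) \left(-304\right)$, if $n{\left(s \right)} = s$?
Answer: $-18544$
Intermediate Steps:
$t = -72$ ($t = 8 \cdot 3 \left(-5 + 2\right) = 8 \cdot 3 \left(-3\right) = 8 \left(-9\right) = -72$)
$\left(n{\left(t \right)} + 133\right) \left(-304\right) = \left(-72 + 133\right) \left(-304\right) = 61 \left(-304\right) = -18544$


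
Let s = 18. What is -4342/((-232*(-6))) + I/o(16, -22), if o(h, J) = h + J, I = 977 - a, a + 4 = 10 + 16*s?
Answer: -27133/232 ≈ -116.95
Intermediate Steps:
a = 294 (a = -4 + (10 + 16*18) = -4 + (10 + 288) = -4 + 298 = 294)
I = 683 (I = 977 - 1*294 = 977 - 294 = 683)
o(h, J) = J + h
-4342/((-232*(-6))) + I/o(16, -22) = -4342/((-232*(-6))) + 683/(-22 + 16) = -4342/1392 + 683/(-6) = -4342*1/1392 + 683*(-1/6) = -2171/696 - 683/6 = -27133/232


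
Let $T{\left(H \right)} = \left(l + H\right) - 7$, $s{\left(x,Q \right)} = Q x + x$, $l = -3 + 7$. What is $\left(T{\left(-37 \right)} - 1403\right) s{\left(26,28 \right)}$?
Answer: $-1088022$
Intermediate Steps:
$l = 4$
$s{\left(x,Q \right)} = x + Q x$
$T{\left(H \right)} = -3 + H$ ($T{\left(H \right)} = \left(4 + H\right) - 7 = -3 + H$)
$\left(T{\left(-37 \right)} - 1403\right) s{\left(26,28 \right)} = \left(\left(-3 - 37\right) - 1403\right) 26 \left(1 + 28\right) = \left(-40 - 1403\right) 26 \cdot 29 = \left(-1443\right) 754 = -1088022$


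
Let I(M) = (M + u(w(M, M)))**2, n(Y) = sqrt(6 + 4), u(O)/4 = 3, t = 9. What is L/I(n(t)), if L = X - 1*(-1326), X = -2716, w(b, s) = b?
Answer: -1390/(12 + sqrt(10))**2 ≈ -6.0462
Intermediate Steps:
u(O) = 12 (u(O) = 4*3 = 12)
L = -1390 (L = -2716 - 1*(-1326) = -2716 + 1326 = -1390)
n(Y) = sqrt(10)
I(M) = (12 + M)**2 (I(M) = (M + 12)**2 = (12 + M)**2)
L/I(n(t)) = -1390/(12 + sqrt(10))**2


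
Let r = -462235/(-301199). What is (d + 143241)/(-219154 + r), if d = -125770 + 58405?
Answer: -22853775324/66008503411 ≈ -0.34622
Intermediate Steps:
r = 462235/301199 (r = -462235*(-1/301199) = 462235/301199 ≈ 1.5346)
d = -67365
(d + 143241)/(-219154 + r) = (-67365 + 143241)/(-219154 + 462235/301199) = 75876/(-66008503411/301199) = 75876*(-301199/66008503411) = -22853775324/66008503411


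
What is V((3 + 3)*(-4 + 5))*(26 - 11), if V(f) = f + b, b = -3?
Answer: 45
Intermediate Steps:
V(f) = -3 + f (V(f) = f - 3 = -3 + f)
V((3 + 3)*(-4 + 5))*(26 - 11) = (-3 + (3 + 3)*(-4 + 5))*(26 - 11) = (-3 + 6*1)*15 = (-3 + 6)*15 = 3*15 = 45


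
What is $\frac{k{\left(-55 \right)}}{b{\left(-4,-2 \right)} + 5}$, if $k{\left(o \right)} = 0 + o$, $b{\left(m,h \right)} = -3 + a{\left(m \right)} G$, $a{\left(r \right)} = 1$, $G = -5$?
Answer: $\frac{55}{3} \approx 18.333$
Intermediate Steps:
$b{\left(m,h \right)} = -8$ ($b{\left(m,h \right)} = -3 + 1 \left(-5\right) = -3 - 5 = -8$)
$k{\left(o \right)} = o$
$\frac{k{\left(-55 \right)}}{b{\left(-4,-2 \right)} + 5} = \frac{1}{-8 + 5} \left(-55\right) = \frac{1}{-3} \left(-55\right) = \left(- \frac{1}{3}\right) \left(-55\right) = \frac{55}{3}$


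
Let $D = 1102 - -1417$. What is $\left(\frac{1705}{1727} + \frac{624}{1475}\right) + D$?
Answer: $\frac{583664018}{231575} \approx 2520.4$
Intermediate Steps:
$D = 2519$ ($D = 1102 + 1417 = 2519$)
$\left(\frac{1705}{1727} + \frac{624}{1475}\right) + D = \left(\frac{1705}{1727} + \frac{624}{1475}\right) + 2519 = \left(1705 \cdot \frac{1}{1727} + 624 \cdot \frac{1}{1475}\right) + 2519 = \left(\frac{155}{157} + \frac{624}{1475}\right) + 2519 = \frac{326593}{231575} + 2519 = \frac{583664018}{231575}$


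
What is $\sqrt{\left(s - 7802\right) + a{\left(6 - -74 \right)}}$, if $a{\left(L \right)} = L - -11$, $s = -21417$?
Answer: $2 i \sqrt{7282} \approx 170.67 i$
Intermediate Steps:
$a{\left(L \right)} = 11 + L$ ($a{\left(L \right)} = L + 11 = 11 + L$)
$\sqrt{\left(s - 7802\right) + a{\left(6 - -74 \right)}} = \sqrt{\left(-21417 - 7802\right) + \left(11 + \left(6 - -74\right)\right)} = \sqrt{\left(-21417 - 7802\right) + \left(11 + \left(6 + 74\right)\right)} = \sqrt{-29219 + \left(11 + 80\right)} = \sqrt{-29219 + 91} = \sqrt{-29128} = 2 i \sqrt{7282}$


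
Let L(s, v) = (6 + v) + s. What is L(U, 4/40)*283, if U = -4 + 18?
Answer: 56883/10 ≈ 5688.3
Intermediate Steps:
U = 14
L(s, v) = 6 + s + v
L(U, 4/40)*283 = (6 + 14 + 4/40)*283 = (6 + 14 + 4*(1/40))*283 = (6 + 14 + ⅒)*283 = (201/10)*283 = 56883/10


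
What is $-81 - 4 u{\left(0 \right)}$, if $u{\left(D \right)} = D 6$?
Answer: $-81$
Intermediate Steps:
$u{\left(D \right)} = 6 D$
$-81 - 4 u{\left(0 \right)} = -81 - 4 \cdot 6 \cdot 0 = -81 - 0 = -81 + 0 = -81$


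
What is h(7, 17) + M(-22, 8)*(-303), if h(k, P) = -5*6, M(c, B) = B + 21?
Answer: -8817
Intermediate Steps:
M(c, B) = 21 + B
h(k, P) = -30
h(7, 17) + M(-22, 8)*(-303) = -30 + (21 + 8)*(-303) = -30 + 29*(-303) = -30 - 8787 = -8817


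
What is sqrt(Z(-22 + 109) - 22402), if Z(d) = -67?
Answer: I*sqrt(22469) ≈ 149.9*I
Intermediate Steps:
sqrt(Z(-22 + 109) - 22402) = sqrt(-67 - 22402) = sqrt(-22469) = I*sqrt(22469)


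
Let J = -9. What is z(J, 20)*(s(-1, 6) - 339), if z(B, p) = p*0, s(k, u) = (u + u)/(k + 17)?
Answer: 0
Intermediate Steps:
s(k, u) = 2*u/(17 + k) (s(k, u) = (2*u)/(17 + k) = 2*u/(17 + k))
z(B, p) = 0
z(J, 20)*(s(-1, 6) - 339) = 0*(2*6/(17 - 1) - 339) = 0*(2*6/16 - 339) = 0*(2*6*(1/16) - 339) = 0*(¾ - 339) = 0*(-1353/4) = 0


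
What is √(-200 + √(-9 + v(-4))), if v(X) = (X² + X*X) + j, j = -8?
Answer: √(-200 + √15) ≈ 14.005*I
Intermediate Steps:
v(X) = -8 + 2*X² (v(X) = (X² + X*X) - 8 = (X² + X²) - 8 = 2*X² - 8 = -8 + 2*X²)
√(-200 + √(-9 + v(-4))) = √(-200 + √(-9 + (-8 + 2*(-4)²))) = √(-200 + √(-9 + (-8 + 2*16))) = √(-200 + √(-9 + (-8 + 32))) = √(-200 + √(-9 + 24)) = √(-200 + √15)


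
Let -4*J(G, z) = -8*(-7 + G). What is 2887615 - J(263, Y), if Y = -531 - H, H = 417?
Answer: 2887103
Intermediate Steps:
Y = -948 (Y = -531 - 1*417 = -531 - 417 = -948)
J(G, z) = -14 + 2*G (J(G, z) = -(-2)*(-7 + G) = -(56 - 8*G)/4 = -14 + 2*G)
2887615 - J(263, Y) = 2887615 - (-14 + 2*263) = 2887615 - (-14 + 526) = 2887615 - 1*512 = 2887615 - 512 = 2887103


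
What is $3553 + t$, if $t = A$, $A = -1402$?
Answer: $2151$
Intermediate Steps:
$t = -1402$
$3553 + t = 3553 - 1402 = 2151$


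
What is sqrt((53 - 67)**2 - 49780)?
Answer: 4*I*sqrt(3099) ≈ 222.67*I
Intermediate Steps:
sqrt((53 - 67)**2 - 49780) = sqrt((-14)**2 - 49780) = sqrt(196 - 49780) = sqrt(-49584) = 4*I*sqrt(3099)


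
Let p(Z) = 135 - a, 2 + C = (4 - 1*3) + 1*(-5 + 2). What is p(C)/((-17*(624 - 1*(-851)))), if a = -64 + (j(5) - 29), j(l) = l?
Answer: -223/25075 ≈ -0.0088933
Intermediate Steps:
C = -4 (C = -2 + ((4 - 1*3) + 1*(-5 + 2)) = -2 + ((4 - 3) + 1*(-3)) = -2 + (1 - 3) = -2 - 2 = -4)
a = -88 (a = -64 + (5 - 29) = -64 - 24 = -88)
p(Z) = 223 (p(Z) = 135 - 1*(-88) = 135 + 88 = 223)
p(C)/((-17*(624 - 1*(-851)))) = 223/((-17*(624 - 1*(-851)))) = 223/((-17*(624 + 851))) = 223/((-17*1475)) = 223/(-25075) = 223*(-1/25075) = -223/25075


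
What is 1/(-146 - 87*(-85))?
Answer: 1/7249 ≈ 0.00013795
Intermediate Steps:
1/(-146 - 87*(-85)) = 1/(-146 + 7395) = 1/7249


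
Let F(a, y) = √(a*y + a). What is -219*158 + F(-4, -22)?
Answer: -34602 + 2*√21 ≈ -34593.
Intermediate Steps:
F(a, y) = √(a + a*y)
-219*158 + F(-4, -22) = -219*158 + √(-4*(1 - 22)) = -34602 + √(-4*(-21)) = -34602 + √84 = -34602 + 2*√21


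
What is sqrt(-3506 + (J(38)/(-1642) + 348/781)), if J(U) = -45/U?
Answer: I*sqrt(2081192245347697757)/24365638 ≈ 59.208*I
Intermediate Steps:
sqrt(-3506 + (J(38)/(-1642) + 348/781)) = sqrt(-3506 + (-45/38/(-1642) + 348/781)) = sqrt(-3506 + (-45*1/38*(-1/1642) + 348*(1/781))) = sqrt(-3506 + (-45/38*(-1/1642) + 348/781)) = sqrt(-3506 + (45/62396 + 348/781)) = sqrt(-3506 + 21748953/48731276) = sqrt(-170830104703/48731276) = I*sqrt(2081192245347697757)/24365638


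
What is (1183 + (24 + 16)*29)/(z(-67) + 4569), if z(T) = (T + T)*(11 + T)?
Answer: 2343/12073 ≈ 0.19407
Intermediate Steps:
z(T) = 2*T*(11 + T) (z(T) = (2*T)*(11 + T) = 2*T*(11 + T))
(1183 + (24 + 16)*29)/(z(-67) + 4569) = (1183 + (24 + 16)*29)/(2*(-67)*(11 - 67) + 4569) = (1183 + 40*29)/(2*(-67)*(-56) + 4569) = (1183 + 1160)/(7504 + 4569) = 2343/12073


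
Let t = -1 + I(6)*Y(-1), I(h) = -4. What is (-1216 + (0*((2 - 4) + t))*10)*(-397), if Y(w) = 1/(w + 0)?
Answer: 482752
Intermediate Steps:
Y(w) = 1/w
t = 3 (t = -1 - 4/(-1) = -1 - 4*(-1) = -1 + 4 = 3)
(-1216 + (0*((2 - 4) + t))*10)*(-397) = (-1216 + (0*((2 - 4) + 3))*10)*(-397) = (-1216 + (0*(-2 + 3))*10)*(-397) = (-1216 + (0*1)*10)*(-397) = (-1216 + 0*10)*(-397) = (-1216 + 0)*(-397) = -1216*(-397) = 482752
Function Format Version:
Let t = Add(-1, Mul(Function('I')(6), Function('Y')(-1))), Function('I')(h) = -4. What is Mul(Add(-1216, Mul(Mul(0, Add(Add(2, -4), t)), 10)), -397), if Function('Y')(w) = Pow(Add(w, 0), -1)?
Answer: 482752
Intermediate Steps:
Function('Y')(w) = Pow(w, -1)
t = 3 (t = Add(-1, Mul(-4, Pow(-1, -1))) = Add(-1, Mul(-4, -1)) = Add(-1, 4) = 3)
Mul(Add(-1216, Mul(Mul(0, Add(Add(2, -4), t)), 10)), -397) = Mul(Add(-1216, Mul(Mul(0, Add(Add(2, -4), 3)), 10)), -397) = Mul(Add(-1216, Mul(Mul(0, Add(-2, 3)), 10)), -397) = Mul(Add(-1216, Mul(Mul(0, 1), 10)), -397) = Mul(Add(-1216, Mul(0, 10)), -397) = Mul(Add(-1216, 0), -397) = Mul(-1216, -397) = 482752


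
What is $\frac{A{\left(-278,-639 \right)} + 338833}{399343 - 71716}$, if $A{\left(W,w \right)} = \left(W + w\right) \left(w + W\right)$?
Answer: $\frac{1179722}{327627} \approx 3.6008$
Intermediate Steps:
$A{\left(W,w \right)} = \left(W + w\right)^{2}$ ($A{\left(W,w \right)} = \left(W + w\right) \left(W + w\right) = \left(W + w\right)^{2}$)
$\frac{A{\left(-278,-639 \right)} + 338833}{399343 - 71716} = \frac{\left(-278 - 639\right)^{2} + 338833}{399343 - 71716} = \frac{\left(-917\right)^{2} + 338833}{327627} = \left(840889 + 338833\right) \frac{1}{327627} = 1179722 \cdot \frac{1}{327627} = \frac{1179722}{327627}$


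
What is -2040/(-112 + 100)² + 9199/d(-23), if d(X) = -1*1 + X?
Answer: -9539/24 ≈ -397.46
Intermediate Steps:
d(X) = -1 + X
-2040/(-112 + 100)² + 9199/d(-23) = -2040/(-112 + 100)² + 9199/(-1 - 23) = -2040/((-12)²) + 9199/(-24) = -2040/144 + 9199*(-1/24) = -2040*1/144 - 9199/24 = -85/6 - 9199/24 = -9539/24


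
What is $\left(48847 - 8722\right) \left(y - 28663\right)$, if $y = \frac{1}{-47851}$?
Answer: $- \frac{55033572711750}{47851} \approx -1.1501 \cdot 10^{9}$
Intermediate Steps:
$y = - \frac{1}{47851} \approx -2.0898 \cdot 10^{-5}$
$\left(48847 - 8722\right) \left(y - 28663\right) = \left(48847 - 8722\right) \left(- \frac{1}{47851} - 28663\right) = \left(48847 - 8722\right) \left(- \frac{1371553214}{47851}\right) = 40125 \left(- \frac{1371553214}{47851}\right) = - \frac{55033572711750}{47851}$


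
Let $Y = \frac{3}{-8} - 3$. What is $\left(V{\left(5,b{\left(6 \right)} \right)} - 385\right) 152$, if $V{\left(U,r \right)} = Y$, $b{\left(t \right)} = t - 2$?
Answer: $-59033$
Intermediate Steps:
$Y = - \frac{27}{8}$ ($Y = 3 \left(- \frac{1}{8}\right) - 3 = - \frac{3}{8} - 3 = - \frac{27}{8} \approx -3.375$)
$b{\left(t \right)} = -2 + t$
$V{\left(U,r \right)} = - \frac{27}{8}$
$\left(V{\left(5,b{\left(6 \right)} \right)} - 385\right) 152 = \left(- \frac{27}{8} - 385\right) 152 = \left(- \frac{3107}{8}\right) 152 = -59033$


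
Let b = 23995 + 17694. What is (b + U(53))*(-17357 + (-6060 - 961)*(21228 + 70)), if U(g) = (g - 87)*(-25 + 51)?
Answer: -6102412845075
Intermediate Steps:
U(g) = -2262 + 26*g (U(g) = (-87 + g)*26 = -2262 + 26*g)
b = 41689
(b + U(53))*(-17357 + (-6060 - 961)*(21228 + 70)) = (41689 + (-2262 + 26*53))*(-17357 + (-6060 - 961)*(21228 + 70)) = (41689 + (-2262 + 1378))*(-17357 - 7021*21298) = (41689 - 884)*(-17357 - 149533258) = 40805*(-149550615) = -6102412845075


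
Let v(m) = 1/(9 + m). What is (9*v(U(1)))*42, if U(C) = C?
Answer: 189/5 ≈ 37.800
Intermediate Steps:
(9*v(U(1)))*42 = (9/(9 + 1))*42 = (9/10)*42 = 189/5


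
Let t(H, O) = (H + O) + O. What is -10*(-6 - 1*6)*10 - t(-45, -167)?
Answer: 1579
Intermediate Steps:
t(H, O) = H + 2*O
-10*(-6 - 1*6)*10 - t(-45, -167) = -10*(-6 - 1*6)*10 - (-45 + 2*(-167)) = -10*(-6 - 6)*10 - (-45 - 334) = -10*(-12)*10 - 1*(-379) = 120*10 + 379 = 1200 + 379 = 1579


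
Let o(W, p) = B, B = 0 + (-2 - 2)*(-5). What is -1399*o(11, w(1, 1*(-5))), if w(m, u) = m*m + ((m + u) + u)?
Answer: -27980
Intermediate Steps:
w(m, u) = m + m**2 + 2*u (w(m, u) = m**2 + (m + 2*u) = m + m**2 + 2*u)
B = 20 (B = 0 - 4*(-5) = 0 + 20 = 20)
o(W, p) = 20
-1399*o(11, w(1, 1*(-5))) = -1399*20 = -27980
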